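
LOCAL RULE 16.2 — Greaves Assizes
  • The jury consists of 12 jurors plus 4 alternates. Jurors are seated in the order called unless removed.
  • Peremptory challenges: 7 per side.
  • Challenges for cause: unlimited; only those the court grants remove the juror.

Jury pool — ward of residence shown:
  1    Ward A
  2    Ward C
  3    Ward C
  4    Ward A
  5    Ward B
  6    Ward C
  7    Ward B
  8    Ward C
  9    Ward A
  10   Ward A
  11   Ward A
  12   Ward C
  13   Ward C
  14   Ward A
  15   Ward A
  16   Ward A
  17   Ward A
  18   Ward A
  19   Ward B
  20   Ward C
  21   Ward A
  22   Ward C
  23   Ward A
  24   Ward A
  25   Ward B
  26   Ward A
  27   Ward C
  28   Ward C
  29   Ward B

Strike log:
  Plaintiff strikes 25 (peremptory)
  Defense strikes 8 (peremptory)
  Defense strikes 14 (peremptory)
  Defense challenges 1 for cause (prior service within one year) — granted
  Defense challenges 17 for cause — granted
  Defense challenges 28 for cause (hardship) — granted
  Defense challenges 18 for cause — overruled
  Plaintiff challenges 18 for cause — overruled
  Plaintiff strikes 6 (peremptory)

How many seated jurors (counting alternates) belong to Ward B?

Removed: #1, #6, #8, #14, #17, #25, #28.
Seated (16 incl. alternates): #2, #3, #4, #5, #7, #9, #10, #11, #12, #13, #15, #16, #18, #19, #20, #21.
Of those, in Ward B: #5, #7, #19 → 3.

3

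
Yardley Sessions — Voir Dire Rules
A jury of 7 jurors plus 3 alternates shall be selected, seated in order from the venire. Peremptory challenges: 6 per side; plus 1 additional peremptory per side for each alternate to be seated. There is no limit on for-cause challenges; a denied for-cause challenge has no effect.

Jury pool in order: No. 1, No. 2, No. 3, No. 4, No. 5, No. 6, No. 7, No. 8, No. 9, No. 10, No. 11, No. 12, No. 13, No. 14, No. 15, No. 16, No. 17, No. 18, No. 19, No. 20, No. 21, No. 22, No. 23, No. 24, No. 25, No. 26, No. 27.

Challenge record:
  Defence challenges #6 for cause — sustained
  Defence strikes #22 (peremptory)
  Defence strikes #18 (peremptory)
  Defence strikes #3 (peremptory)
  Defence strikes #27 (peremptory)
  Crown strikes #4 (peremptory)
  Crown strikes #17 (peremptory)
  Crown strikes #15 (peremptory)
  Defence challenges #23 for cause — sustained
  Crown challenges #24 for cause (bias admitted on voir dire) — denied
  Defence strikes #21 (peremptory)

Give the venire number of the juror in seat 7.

10

Removed: #3, #4, #6, #15, #17, #18, #21, #22, #23, #27. (#24 stays — for-cause denied.)
Seating in order: seats 1–7 → #1, #2, #5, #7, #8, #9, #10; alternates → #11, #12, #13.
So seat 7 is #10.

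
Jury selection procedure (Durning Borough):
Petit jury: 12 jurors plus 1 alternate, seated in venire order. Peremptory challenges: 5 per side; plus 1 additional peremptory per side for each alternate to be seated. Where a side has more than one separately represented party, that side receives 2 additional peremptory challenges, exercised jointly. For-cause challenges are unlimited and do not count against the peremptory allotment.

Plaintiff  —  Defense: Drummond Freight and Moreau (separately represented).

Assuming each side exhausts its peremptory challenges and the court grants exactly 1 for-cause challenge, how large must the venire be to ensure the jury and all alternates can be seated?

28

Seats to fill: 12 + 1 alternates = 13.
Peremptories — Plaintiff: 5 + 1×1 = 6; Defense: 5 + 1×1 + 2 = 8; total 14.
For-cause removals: 1.
Minimum venire: 13 + 14 + 1 = 28.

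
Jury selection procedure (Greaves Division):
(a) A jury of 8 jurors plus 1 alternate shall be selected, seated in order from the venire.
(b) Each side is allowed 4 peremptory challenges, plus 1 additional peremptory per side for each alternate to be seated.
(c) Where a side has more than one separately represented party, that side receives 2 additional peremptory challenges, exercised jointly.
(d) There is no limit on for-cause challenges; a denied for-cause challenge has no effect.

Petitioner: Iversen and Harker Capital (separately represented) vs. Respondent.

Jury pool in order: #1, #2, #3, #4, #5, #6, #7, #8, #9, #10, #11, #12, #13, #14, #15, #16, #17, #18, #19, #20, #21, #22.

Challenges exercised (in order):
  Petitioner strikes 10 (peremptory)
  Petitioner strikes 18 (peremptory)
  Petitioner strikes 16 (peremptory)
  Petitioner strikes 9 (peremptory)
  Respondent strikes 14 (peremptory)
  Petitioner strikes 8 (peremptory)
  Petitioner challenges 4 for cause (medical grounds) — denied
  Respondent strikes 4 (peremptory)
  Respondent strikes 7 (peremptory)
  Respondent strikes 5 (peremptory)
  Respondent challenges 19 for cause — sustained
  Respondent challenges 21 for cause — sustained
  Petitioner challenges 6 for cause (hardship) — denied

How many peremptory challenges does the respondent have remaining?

Respondent allotment: 4 base + 1 × 1 alternate = 5.
Respondent peremptories used: #14, #4, #7, #5 — 4 (for-cause on #19, #21 don't count).
Remaining: 5 − 4 = 1.

1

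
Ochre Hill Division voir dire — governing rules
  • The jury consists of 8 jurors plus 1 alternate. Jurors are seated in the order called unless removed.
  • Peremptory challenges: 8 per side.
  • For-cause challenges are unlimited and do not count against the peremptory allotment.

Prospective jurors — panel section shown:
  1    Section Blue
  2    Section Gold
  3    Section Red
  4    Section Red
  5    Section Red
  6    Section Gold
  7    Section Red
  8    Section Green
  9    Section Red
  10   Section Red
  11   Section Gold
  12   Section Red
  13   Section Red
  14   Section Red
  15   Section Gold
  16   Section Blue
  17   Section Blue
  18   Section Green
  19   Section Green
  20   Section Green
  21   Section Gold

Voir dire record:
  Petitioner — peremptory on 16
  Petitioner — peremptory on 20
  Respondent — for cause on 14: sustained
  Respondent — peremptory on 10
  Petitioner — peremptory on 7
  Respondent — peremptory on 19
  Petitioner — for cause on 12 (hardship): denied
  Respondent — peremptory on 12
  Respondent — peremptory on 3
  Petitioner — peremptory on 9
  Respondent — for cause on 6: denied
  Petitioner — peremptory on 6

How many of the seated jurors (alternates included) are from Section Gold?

3

Removed: #3, #6, #7, #9, #10, #12, #14, #16, #19, #20.
Seated (9 incl. alternates): #1, #2, #4, #5, #8, #11, #13, #15, #17.
Of those, in Section Gold: #2, #11, #15 → 3.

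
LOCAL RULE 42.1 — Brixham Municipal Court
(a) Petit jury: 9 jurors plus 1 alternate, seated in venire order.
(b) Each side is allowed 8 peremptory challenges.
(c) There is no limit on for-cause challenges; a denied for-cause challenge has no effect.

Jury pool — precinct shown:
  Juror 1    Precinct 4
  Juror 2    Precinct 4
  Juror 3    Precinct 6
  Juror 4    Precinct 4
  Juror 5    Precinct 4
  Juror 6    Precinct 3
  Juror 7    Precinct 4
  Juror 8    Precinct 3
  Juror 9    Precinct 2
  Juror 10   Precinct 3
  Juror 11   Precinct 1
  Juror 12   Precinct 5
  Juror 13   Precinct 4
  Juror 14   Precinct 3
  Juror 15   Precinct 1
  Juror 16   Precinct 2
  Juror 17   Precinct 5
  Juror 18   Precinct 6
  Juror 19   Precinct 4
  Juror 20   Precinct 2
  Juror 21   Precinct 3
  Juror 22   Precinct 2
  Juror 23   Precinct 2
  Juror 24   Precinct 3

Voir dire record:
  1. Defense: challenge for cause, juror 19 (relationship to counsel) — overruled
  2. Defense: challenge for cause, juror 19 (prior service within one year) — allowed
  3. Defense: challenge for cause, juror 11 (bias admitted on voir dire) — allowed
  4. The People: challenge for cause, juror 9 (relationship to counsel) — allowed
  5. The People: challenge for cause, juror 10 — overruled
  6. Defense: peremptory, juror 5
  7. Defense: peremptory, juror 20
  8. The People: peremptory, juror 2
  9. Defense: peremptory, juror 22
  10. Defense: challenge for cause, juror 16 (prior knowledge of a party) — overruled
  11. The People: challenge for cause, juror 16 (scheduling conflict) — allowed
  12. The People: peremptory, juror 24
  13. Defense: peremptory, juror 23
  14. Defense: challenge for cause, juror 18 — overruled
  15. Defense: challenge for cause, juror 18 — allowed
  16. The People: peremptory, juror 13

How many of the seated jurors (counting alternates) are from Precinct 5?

Removed: #2, #5, #9, #11, #13, #16, #18, #19, #20, #22, #23, #24.
Seated (10 incl. alternates): #1, #3, #4, #6, #7, #8, #10, #12, #14, #15.
Of those, in Precinct 5: #12 → 1.

1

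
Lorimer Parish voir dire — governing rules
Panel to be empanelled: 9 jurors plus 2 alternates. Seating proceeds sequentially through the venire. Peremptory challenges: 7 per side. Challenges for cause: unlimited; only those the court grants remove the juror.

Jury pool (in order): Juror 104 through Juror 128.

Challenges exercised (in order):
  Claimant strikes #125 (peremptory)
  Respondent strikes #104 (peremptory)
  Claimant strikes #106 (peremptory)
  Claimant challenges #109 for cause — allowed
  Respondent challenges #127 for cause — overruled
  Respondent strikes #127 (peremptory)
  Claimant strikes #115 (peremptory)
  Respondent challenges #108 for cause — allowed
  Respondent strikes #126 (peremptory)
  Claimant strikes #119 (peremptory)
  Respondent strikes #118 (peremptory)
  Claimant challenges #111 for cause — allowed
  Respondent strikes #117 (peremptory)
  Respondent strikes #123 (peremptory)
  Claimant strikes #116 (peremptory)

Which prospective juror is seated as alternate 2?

Removed: #104, #106, #108, #109, #111, #115, #116, #117, #118, #119, #123, #125, #126, #127.
Seating in order: seats 1–9 → #105, #107, #110, #112, #113, #114, #120, #121, #122; alternates → #124, #128.
So alternate 2 is #128.

128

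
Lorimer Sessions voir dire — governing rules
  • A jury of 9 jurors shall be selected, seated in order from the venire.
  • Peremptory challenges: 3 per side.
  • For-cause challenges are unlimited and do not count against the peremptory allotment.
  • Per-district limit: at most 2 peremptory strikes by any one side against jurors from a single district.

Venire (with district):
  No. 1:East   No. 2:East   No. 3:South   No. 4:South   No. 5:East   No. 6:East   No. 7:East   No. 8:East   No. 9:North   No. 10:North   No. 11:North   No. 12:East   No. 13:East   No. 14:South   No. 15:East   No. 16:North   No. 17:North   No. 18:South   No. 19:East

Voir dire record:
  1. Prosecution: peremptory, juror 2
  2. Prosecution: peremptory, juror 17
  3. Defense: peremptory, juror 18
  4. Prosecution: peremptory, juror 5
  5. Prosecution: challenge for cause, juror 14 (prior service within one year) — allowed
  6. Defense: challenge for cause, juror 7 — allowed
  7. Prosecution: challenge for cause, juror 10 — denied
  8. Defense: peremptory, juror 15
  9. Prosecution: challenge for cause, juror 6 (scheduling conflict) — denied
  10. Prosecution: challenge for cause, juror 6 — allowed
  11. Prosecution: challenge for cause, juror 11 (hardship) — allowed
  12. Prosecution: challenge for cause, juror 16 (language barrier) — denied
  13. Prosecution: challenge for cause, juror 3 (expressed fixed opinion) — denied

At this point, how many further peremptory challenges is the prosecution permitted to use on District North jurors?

0

Prosecution peremptories so far: #2, #17, #5 — 3 of 3 used, 0 left overall.
Against District North: #17 — 1 used; per-district cap 2 leaves 1.
Binding limit: min(0, 1) = 0.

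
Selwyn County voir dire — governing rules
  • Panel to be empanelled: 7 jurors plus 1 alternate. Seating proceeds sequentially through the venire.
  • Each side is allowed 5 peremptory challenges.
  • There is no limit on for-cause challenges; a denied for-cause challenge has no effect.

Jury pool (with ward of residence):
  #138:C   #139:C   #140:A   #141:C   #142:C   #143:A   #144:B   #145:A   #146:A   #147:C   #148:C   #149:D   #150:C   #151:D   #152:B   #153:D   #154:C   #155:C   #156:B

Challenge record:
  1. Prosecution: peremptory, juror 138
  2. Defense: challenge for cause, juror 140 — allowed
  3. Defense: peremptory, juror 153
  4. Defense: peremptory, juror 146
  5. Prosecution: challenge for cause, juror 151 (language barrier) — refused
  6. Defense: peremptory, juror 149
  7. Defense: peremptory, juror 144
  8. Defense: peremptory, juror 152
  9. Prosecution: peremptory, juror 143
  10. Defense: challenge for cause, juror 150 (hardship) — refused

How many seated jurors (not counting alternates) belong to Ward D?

Removed: #138, #140, #143, #144, #146, #149, #152, #153.
Seated jurors 1–7: #139, #141, #142, #145, #147, #148, #150 (alternates #151 not counted).
None of those are in Ward D → 0.

0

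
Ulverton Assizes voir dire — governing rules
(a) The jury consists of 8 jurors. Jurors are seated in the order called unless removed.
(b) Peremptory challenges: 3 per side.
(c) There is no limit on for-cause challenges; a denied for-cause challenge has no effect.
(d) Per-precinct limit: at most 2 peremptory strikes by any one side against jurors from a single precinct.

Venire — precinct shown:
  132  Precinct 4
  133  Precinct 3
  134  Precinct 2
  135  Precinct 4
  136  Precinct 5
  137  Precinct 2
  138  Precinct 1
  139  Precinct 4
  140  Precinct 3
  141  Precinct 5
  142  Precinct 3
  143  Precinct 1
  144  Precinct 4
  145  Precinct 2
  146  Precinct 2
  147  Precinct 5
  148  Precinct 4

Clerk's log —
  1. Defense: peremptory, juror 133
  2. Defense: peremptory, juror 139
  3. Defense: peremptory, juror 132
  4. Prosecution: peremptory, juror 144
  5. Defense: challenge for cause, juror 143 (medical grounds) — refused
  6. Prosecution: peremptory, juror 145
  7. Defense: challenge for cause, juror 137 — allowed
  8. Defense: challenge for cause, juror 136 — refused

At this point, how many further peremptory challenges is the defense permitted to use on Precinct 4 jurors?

0

Defense peremptories so far: #133, #139, #132 — 3 of 3 used, 0 left overall.
Against Precinct 4: #139, #132 — 2 used; per-precinct cap 2 leaves 0.
Binding limit: min(0, 0) = 0.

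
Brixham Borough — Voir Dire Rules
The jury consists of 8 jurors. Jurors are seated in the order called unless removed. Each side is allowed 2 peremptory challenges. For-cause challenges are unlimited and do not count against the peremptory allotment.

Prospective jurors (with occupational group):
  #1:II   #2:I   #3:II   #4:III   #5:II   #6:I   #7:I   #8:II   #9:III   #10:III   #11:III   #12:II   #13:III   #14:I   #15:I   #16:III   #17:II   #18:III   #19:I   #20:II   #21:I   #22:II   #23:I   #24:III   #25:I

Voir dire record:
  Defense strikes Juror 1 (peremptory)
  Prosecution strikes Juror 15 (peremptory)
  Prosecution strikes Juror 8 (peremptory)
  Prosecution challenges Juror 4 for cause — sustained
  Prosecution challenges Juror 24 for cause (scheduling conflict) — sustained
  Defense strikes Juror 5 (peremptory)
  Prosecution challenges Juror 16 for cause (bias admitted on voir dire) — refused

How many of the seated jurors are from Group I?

Removed: #1, #4, #5, #8, #15, #24.
Seated jurors 1–8: #2, #3, #6, #7, #9, #10, #11, #12.
Of those, in Group I: #2, #6, #7 → 3.

3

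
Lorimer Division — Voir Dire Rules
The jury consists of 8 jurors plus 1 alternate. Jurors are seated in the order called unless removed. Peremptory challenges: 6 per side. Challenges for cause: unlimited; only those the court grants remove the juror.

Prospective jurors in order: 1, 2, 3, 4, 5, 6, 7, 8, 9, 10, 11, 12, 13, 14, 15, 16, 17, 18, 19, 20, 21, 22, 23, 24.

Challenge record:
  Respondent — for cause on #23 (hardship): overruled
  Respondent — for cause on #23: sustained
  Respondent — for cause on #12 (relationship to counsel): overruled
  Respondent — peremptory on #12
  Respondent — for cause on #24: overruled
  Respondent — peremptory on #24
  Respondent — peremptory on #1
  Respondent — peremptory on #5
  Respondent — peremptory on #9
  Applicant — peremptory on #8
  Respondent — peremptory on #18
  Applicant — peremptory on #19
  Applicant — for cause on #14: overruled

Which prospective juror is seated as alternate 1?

14

Removed: #1, #5, #8, #9, #12, #18, #19, #23, #24. (#14 stays — for-cause denied.)
Seating in order: seats 1–8 → #2, #3, #4, #6, #7, #10, #11, #13; alternates → #14.
So alternate 1 is #14.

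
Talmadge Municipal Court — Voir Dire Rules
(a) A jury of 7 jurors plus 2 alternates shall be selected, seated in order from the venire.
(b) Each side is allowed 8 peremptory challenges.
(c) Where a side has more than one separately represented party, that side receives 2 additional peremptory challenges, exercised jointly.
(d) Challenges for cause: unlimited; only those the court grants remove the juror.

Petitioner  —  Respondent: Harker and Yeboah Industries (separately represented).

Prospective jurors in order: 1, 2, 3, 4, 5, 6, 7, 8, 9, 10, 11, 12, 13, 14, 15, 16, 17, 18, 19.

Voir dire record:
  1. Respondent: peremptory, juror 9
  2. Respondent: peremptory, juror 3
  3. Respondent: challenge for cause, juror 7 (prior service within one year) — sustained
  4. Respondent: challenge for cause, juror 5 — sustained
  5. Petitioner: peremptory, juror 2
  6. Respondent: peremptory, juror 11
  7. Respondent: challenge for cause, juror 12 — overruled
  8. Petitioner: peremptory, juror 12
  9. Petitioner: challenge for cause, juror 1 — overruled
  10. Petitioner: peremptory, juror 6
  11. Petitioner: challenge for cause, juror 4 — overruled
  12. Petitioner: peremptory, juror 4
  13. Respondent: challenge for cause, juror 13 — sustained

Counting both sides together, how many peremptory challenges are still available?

Petitioner allotment: 8. Respondent allotment: 8 base + 2 multi-party = 10.
Petitioner peremptories used: #2, #12, #6, #4 — 4 (for-cause on #1, #4 don't count).
Respondent peremptories used: #9, #3, #11 — 3 (for-cause on #7, #5, #12, #13 don't count).
Remaining: (8 − 4) + (10 − 3) = 11.

11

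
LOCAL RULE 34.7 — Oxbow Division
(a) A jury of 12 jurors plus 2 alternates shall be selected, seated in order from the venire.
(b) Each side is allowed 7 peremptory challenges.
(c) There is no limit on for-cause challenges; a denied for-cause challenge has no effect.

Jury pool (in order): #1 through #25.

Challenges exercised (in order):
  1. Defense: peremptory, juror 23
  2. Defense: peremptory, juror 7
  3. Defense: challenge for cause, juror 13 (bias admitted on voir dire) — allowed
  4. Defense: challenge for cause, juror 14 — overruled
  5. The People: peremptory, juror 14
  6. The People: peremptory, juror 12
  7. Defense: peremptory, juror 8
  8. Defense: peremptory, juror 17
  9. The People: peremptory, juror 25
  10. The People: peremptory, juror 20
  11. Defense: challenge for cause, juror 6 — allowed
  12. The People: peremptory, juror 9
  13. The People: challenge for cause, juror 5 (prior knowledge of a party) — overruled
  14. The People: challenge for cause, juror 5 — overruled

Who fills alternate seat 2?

Removed: #6, #7, #8, #9, #12, #13, #14, #17, #20, #23, #25. (#5 stays — for-cause denied.)
Seating in order: seats 1–12 → #1, #2, #3, #4, #5, #10, #11, #15, #16, #18, #19, #21; alternates → #22, #24.
So alternate 2 is #24.

24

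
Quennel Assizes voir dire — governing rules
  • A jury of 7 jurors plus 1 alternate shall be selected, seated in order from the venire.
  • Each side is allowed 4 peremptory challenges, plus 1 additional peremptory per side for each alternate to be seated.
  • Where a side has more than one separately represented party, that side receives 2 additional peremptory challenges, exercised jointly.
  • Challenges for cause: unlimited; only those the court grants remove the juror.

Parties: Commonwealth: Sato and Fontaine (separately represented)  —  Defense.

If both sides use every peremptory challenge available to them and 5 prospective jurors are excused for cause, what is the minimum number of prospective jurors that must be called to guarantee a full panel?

25

Seats to fill: 7 + 1 alternates = 8.
Peremptories — Commonwealth: 4 + 1×1 + 2 = 7; Defense: 4 + 1×1 = 5; total 12.
For-cause removals: 5.
Minimum venire: 8 + 12 + 5 = 25.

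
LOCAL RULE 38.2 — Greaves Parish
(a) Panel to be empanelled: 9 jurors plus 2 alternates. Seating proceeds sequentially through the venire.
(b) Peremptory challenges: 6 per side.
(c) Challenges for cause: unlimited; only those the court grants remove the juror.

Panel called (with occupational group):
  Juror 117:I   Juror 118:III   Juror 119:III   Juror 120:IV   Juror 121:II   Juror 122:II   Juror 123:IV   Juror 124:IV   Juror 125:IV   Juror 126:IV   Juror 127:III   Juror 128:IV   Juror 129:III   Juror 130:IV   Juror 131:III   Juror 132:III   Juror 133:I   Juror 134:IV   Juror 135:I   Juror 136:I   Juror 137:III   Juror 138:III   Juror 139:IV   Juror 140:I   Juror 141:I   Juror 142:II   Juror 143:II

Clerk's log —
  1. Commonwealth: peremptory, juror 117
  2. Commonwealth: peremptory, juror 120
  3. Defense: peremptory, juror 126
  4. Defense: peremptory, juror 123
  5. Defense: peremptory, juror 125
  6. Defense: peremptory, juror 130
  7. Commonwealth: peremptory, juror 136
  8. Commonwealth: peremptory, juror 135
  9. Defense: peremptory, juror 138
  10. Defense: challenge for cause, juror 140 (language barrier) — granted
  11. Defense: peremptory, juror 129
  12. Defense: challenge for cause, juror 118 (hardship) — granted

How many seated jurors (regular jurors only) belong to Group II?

2

Removed: #117, #118, #120, #123, #125, #126, #129, #130, #135, #136, #138, #140.
Seated jurors 1–9: #119, #121, #122, #124, #127, #128, #131, #132, #133 (alternates #134, #137 not counted).
Of those, in Group II: #121, #122 → 2.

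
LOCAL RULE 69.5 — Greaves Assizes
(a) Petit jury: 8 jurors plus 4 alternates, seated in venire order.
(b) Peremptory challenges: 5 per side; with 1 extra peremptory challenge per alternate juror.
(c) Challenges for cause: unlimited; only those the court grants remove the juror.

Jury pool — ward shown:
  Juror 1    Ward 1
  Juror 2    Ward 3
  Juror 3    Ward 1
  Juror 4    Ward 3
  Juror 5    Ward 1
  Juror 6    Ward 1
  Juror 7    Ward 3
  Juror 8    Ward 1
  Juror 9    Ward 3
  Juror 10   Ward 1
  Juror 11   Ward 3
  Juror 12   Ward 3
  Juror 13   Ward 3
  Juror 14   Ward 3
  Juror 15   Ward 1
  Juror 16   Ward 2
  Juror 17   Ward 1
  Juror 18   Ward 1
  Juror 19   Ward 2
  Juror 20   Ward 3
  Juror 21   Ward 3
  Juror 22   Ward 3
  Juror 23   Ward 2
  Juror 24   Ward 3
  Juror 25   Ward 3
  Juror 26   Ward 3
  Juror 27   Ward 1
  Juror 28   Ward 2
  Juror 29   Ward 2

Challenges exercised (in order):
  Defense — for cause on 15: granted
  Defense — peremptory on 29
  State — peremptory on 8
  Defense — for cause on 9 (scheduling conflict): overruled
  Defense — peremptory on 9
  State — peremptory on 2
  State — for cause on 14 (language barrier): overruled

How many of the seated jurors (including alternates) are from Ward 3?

6

Removed: #2, #8, #9, #15, #29.
Seated (12 incl. alternates): #1, #3, #4, #5, #6, #7, #10, #11, #12, #13, #14, #16.
Of those, in Ward 3: #4, #7, #11, #12, #13, #14 → 6.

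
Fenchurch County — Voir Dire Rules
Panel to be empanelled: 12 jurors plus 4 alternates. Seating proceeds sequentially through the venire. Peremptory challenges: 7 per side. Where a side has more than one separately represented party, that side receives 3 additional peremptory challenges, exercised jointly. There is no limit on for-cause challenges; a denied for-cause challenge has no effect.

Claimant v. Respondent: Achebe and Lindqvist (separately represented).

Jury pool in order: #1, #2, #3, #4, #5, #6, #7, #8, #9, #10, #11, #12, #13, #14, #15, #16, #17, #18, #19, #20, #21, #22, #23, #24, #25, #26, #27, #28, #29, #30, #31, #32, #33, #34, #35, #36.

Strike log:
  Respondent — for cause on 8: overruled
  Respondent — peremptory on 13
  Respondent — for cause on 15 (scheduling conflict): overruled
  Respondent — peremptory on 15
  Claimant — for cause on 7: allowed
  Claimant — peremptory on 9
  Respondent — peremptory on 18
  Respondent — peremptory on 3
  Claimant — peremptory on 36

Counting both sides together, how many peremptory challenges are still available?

11

Claimant allotment: 7. Respondent allotment: 7 base + 3 multi-party = 10.
Claimant peremptories used: #9, #36 — 2 (the for-cause on #7 doesn't count).
Respondent peremptories used: #13, #15, #18, #3 — 4 (for-cause on #8, #15 don't count).
Remaining: (7 − 2) + (10 − 4) = 11.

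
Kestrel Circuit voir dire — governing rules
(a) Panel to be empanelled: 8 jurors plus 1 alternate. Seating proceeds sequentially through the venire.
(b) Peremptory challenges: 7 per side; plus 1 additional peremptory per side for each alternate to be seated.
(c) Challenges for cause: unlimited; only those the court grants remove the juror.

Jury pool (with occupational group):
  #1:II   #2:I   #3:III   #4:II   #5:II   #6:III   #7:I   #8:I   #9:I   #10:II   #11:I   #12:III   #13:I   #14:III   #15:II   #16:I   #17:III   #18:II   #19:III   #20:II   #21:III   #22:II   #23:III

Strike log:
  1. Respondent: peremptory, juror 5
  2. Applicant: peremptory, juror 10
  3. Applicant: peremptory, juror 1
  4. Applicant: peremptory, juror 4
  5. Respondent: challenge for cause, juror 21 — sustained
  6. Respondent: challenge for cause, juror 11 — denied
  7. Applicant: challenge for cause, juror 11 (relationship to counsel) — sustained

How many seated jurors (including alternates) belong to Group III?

4

Removed: #1, #4, #5, #10, #11, #21.
Seated (9 incl. alternates): #2, #3, #6, #7, #8, #9, #12, #13, #14.
Of those, in Group III: #3, #6, #12, #14 → 4.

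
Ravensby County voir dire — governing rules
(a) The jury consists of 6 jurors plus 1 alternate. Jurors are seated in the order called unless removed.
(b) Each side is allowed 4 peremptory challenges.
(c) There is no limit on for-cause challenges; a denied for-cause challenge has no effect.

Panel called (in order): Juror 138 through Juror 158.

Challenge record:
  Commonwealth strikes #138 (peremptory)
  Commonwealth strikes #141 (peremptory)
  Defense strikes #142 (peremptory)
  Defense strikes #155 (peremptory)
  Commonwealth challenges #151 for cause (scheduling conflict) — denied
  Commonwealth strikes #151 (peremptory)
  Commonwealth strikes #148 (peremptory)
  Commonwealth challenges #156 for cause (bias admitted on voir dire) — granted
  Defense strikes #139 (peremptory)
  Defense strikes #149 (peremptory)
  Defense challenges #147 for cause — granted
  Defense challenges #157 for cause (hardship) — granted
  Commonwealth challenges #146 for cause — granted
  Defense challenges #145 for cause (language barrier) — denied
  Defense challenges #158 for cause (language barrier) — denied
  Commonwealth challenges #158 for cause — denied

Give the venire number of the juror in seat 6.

Removed: #138, #139, #141, #142, #146, #147, #148, #149, #151, #155, #156, #157. (#145, #158 stay — for-cause denied.)
Filling seats in venire order through position 6: #140, #143, #144, #145, #150, #152.
So seat 6 is #152.

152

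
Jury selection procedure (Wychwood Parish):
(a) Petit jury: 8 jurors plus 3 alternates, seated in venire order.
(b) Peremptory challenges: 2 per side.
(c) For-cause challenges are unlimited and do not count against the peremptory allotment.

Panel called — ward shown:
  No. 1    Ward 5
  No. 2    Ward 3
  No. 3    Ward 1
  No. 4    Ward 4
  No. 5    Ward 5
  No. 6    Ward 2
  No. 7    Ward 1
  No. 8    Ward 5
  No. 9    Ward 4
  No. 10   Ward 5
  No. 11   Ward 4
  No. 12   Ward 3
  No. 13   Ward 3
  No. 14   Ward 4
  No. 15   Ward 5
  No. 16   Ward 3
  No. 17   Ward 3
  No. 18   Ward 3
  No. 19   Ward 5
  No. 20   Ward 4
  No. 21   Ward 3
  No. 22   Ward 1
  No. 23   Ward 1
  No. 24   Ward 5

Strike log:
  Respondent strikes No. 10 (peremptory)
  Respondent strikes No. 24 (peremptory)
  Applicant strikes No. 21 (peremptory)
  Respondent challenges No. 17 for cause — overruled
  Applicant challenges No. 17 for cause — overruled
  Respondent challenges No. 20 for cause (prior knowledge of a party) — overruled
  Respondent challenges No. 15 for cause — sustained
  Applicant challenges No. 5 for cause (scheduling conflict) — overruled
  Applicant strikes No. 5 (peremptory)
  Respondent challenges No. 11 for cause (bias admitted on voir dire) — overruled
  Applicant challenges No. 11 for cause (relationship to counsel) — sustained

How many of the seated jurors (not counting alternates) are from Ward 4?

Removed: #5, #10, #11, #15, #21, #24.
Seated jurors 1–8: #1, #2, #3, #4, #6, #7, #8, #9 (alternates #12, #13, #14 not counted).
Of those, in Ward 4: #4, #9 → 2.

2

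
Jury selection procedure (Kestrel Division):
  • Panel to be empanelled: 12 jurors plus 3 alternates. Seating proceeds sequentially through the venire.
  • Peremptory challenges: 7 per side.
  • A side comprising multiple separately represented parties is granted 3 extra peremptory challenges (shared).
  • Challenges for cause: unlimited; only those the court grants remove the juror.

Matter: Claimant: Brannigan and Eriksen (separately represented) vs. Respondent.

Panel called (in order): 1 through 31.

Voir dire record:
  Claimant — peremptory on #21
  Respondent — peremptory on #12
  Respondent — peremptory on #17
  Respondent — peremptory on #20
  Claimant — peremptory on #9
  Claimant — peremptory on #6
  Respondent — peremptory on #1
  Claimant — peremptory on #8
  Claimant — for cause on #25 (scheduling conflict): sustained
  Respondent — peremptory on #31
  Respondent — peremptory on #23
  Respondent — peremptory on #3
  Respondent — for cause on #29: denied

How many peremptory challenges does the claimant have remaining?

6

Claimant allotment: 7 base + 3 multi-party = 10.
Claimant peremptories used: #21, #9, #6, #8 — 4 (the for-cause on #25 doesn't count).
Remaining: 10 − 4 = 6.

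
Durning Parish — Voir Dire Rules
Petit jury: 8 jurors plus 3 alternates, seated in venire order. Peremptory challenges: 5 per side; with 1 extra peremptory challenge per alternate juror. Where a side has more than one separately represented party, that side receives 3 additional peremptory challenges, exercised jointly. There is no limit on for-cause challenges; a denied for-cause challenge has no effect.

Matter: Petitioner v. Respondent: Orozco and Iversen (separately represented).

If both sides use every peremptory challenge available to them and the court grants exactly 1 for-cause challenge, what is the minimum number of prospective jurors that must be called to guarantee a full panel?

Seats to fill: 8 + 3 alternates = 11.
Peremptories — Petitioner: 5 + 1×3 = 8; Respondent: 5 + 1×3 + 3 = 11; total 19.
For-cause removals: 1.
Minimum venire: 11 + 19 + 1 = 31.

31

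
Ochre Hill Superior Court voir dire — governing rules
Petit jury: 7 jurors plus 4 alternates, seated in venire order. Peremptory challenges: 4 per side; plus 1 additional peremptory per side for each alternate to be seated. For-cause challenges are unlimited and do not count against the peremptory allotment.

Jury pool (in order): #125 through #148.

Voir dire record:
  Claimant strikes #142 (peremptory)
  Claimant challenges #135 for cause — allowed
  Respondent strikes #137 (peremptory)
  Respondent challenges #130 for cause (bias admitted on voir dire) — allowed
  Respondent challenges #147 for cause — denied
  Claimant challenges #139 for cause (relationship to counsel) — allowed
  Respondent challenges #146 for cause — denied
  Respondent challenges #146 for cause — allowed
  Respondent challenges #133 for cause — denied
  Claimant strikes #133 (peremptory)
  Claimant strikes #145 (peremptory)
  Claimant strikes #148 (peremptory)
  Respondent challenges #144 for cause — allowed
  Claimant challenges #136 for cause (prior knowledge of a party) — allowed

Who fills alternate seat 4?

Removed: #130, #133, #135, #136, #137, #139, #142, #144, #145, #146, #148. (#147 stays — for-cause denied.)
Filling seats in venire order through position 11: #125, #126, #127, #128, #129, #131, #132, #134, #138, #140, #141.
So alternate 4 is #141.

141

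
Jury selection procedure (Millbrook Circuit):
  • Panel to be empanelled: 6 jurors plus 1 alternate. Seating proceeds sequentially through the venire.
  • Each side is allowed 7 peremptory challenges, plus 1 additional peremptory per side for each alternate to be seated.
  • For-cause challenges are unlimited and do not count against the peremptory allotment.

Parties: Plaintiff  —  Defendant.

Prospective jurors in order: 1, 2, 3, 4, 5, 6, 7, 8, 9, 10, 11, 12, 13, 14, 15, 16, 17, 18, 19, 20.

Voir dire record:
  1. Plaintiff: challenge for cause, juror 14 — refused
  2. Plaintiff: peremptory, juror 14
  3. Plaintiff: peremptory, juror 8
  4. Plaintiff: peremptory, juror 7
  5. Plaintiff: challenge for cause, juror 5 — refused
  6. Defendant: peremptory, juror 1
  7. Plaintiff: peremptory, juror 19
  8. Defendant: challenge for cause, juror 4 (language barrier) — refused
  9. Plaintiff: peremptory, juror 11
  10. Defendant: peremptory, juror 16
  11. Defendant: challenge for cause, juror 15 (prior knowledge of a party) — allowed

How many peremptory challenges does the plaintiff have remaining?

3

Plaintiff allotment: 7 base + 1 × 1 alternate = 8.
Plaintiff peremptories used: #14, #8, #7, #19, #11 — 5 (for-cause on #14, #5 don't count).
Remaining: 8 − 5 = 3.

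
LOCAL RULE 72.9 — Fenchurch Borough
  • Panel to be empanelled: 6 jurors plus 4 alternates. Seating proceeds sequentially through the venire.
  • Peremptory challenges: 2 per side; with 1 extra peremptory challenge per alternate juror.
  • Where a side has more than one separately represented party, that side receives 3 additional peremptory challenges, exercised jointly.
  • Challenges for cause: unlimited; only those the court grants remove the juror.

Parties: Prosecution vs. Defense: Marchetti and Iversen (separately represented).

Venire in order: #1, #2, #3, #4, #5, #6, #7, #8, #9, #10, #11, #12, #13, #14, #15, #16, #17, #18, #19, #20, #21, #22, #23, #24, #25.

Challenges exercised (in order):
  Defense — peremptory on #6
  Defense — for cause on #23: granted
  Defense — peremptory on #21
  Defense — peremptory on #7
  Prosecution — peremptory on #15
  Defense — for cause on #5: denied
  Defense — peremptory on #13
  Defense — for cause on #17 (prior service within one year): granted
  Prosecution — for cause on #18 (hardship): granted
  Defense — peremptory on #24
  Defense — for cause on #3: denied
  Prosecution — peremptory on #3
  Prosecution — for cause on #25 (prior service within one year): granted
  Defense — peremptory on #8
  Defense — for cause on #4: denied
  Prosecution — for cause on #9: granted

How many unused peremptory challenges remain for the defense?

Defense allotment: 2 base + 1 × 4 alternates + 3 multi-party = 9.
Defense peremptories used: #6, #21, #7, #13, #24, #8 — 6 (for-cause on #23, #5, #17, #3, #4 don't count).
Remaining: 9 − 6 = 3.

3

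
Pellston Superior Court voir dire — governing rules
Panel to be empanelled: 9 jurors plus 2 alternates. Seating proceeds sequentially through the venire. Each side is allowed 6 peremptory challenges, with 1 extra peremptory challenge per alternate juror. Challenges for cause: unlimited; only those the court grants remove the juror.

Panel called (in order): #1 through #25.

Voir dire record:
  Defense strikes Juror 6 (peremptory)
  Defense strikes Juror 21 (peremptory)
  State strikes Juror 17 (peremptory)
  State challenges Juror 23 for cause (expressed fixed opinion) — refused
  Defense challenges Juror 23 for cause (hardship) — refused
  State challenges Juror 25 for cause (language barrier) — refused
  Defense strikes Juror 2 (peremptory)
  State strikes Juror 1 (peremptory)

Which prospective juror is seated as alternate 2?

Removed: #1, #2, #6, #17, #21. (#23, #25 stay — for-cause denied.)
Seating in order: seats 1–9 → #3, #4, #5, #7, #8, #9, #10, #11, #12; alternates → #13, #14.
So alternate 2 is #14.

14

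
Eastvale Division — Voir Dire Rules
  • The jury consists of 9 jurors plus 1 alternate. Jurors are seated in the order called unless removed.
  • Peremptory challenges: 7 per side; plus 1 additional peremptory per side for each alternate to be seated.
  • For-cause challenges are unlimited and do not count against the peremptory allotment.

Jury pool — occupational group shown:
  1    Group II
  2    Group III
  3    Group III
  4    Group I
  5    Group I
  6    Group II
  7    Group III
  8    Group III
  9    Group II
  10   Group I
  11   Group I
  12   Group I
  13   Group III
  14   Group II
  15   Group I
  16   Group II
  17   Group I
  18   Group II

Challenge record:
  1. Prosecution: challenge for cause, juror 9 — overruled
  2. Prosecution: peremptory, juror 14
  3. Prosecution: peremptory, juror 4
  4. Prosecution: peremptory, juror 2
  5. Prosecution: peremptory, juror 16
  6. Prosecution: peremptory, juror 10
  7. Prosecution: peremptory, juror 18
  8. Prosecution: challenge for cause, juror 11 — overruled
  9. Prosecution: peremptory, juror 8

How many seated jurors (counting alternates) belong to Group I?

Removed: #2, #4, #8, #10, #14, #16, #18.
Seated (10 incl. alternates): #1, #3, #5, #6, #7, #9, #11, #12, #13, #15.
Of those, in Group I: #5, #11, #12, #15 → 4.

4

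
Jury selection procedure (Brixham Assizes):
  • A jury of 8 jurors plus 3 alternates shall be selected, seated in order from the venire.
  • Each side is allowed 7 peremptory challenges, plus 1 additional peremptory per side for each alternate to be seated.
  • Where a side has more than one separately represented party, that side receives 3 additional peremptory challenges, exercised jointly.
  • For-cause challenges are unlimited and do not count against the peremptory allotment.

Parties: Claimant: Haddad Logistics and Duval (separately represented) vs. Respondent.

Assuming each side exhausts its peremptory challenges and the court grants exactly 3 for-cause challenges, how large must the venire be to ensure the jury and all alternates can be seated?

Seats to fill: 8 + 3 alternates = 11.
Peremptories — Claimant: 7 + 1×3 + 3 = 13; Respondent: 7 + 1×3 = 10; total 23.
For-cause removals: 3.
Minimum venire: 11 + 23 + 3 = 37.

37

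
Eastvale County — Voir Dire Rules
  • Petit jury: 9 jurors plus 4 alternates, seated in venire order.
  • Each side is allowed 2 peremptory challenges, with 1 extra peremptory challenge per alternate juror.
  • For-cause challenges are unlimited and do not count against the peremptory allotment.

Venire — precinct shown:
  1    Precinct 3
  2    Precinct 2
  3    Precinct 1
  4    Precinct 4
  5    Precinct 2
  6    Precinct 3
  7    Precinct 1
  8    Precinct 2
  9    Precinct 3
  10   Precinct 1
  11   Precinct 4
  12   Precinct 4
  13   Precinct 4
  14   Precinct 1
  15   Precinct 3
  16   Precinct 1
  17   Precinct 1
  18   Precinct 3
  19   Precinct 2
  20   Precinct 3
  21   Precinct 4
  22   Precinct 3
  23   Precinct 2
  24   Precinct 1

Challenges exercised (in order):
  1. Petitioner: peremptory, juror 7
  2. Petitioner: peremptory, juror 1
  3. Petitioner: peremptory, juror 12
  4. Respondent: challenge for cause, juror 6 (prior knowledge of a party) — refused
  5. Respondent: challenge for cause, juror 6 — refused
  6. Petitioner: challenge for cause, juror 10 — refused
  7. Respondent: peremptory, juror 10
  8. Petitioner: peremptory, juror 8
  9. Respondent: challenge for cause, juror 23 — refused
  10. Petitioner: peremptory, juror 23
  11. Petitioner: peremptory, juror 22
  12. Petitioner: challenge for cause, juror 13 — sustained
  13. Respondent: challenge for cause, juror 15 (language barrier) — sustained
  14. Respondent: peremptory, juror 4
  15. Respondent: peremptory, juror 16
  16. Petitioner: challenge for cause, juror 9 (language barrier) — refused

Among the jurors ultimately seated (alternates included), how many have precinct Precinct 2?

3

Removed: #1, #4, #7, #8, #10, #12, #13, #15, #16, #22, #23.
Seated (13 incl. alternates): #2, #3, #5, #6, #9, #11, #14, #17, #18, #19, #20, #21, #24.
Of those, in Precinct 2: #2, #5, #19 → 3.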